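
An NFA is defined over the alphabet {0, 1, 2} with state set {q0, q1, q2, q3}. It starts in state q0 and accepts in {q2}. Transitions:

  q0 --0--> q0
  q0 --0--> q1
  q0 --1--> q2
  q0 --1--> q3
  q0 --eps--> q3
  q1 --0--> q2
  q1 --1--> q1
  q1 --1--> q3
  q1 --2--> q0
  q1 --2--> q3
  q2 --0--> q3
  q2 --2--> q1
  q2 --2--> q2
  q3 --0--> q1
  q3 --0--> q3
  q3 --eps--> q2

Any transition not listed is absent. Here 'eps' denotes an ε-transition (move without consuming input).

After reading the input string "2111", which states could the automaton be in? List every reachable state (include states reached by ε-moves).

{q1, q2, q3}

Start: ε-closure({q0}) = {q0, q2, q3}.
Read '2': q0→∅, q2→{q1, q2}, q3→∅; now {q1, q2}.
Read '1': q1→{q1, q3}, q2→∅; union {q1, q3}; ε-closure = {q1, q2, q3}.
Read '1': q1→{q1, q3}, q2→∅, q3→∅; union {q1, q3}; ε-closure = {q1, q2, q3}.
Read '1': q1→{q1, q3}, q2→∅, q3→∅; union {q1, q3}; ε-closure = {q1, q2, q3}.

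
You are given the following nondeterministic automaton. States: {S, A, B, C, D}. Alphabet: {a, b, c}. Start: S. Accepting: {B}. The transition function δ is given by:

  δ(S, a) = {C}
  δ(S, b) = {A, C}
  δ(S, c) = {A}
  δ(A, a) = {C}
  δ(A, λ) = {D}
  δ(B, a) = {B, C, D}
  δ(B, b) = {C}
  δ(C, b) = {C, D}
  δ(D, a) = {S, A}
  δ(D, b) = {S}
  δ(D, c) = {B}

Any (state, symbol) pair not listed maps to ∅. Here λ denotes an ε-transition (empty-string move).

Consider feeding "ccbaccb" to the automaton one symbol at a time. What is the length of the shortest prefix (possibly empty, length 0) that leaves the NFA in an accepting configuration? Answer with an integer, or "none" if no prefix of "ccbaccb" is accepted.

2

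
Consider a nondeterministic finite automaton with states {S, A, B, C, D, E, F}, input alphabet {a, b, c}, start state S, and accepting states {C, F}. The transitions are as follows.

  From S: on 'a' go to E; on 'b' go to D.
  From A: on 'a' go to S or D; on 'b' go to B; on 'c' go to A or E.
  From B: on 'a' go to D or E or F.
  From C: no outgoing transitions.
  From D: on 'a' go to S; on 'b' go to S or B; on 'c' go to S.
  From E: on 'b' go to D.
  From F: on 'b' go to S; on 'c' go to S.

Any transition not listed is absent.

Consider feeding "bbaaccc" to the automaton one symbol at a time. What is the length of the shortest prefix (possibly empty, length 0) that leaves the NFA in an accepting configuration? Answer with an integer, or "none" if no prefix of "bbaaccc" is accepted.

Start in {S}.
Read 'b': {S} → {D}.
Read 'b': {D} → {S, B}.
Read 'a': {S, B} → {D, E, F}.
None of the earlier sets intersect F, but {D, E, F} does.

3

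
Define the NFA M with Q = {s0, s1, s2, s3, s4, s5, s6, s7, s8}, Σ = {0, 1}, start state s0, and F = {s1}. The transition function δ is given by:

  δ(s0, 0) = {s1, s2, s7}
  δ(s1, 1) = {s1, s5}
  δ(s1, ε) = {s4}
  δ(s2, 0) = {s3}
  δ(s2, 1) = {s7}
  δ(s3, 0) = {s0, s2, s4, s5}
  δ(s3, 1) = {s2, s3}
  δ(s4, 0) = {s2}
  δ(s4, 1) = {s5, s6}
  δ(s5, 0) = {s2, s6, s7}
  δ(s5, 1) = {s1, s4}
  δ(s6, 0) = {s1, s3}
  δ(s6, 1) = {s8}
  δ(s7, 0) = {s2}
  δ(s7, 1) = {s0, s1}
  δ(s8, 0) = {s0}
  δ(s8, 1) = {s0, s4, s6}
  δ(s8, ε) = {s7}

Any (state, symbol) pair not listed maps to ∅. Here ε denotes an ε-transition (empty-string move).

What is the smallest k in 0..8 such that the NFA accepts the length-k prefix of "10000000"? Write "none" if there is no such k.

none

Start in {s0}.
Read '1': s0→∅; now ∅.
The set is empty and remains empty for the remaining 7 symbols.
No reachable set along the way intersects F.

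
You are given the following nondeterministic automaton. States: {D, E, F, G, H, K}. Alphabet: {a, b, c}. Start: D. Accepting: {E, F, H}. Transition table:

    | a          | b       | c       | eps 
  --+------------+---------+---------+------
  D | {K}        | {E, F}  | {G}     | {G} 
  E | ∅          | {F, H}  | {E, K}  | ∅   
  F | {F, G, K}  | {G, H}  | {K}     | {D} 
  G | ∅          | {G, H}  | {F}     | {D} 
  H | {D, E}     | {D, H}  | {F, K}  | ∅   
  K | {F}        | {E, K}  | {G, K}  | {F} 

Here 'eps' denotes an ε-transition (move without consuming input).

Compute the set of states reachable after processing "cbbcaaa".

{D, F, G, K}

Start: ε-closure({D}) = {D, G}.
Read 'c': {D, G} → {D, F, G}.
Read 'b': {D, F, G} → {D, E, F, G, H}.
Read 'b': {D, E, F, G, H} → {D, E, F, G, H}.
Read 'c': {D, E, F, G, H} → {D, E, F, G, K}.
Read 'a': {D, E, F, G, K} → {D, F, G, K}.
Read 'a': {D, F, G, K} → {D, F, G, K}.
Read 'a': {D, F, G, K} → {D, F, G, K}.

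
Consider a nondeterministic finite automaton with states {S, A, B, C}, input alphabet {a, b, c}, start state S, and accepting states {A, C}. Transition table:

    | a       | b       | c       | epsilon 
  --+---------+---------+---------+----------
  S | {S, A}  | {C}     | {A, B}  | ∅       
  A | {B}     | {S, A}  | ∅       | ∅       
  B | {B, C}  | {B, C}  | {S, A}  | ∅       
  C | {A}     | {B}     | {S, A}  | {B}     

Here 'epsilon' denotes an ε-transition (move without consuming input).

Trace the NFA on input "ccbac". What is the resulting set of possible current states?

{S, A, B}

Start in {S}.
Read 'c': {S} → {A, B}.
Read 'c': {A, B} → {S, A}.
Read 'b': {S, A} → {S, A, B, C}.
Read 'a': {S, A, B, C} → {S, A, B, C}.
Read 'c': {S, A, B, C} → {S, A, B}.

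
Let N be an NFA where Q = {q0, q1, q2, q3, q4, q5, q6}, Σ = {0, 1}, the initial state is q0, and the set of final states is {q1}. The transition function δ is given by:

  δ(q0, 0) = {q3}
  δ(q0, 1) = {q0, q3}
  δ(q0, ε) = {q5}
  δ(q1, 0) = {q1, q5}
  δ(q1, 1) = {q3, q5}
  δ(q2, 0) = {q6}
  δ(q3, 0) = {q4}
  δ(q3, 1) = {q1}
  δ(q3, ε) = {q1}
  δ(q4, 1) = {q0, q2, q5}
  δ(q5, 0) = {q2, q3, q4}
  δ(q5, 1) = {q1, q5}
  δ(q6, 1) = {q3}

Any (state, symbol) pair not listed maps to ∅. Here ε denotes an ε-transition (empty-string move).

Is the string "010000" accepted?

Yes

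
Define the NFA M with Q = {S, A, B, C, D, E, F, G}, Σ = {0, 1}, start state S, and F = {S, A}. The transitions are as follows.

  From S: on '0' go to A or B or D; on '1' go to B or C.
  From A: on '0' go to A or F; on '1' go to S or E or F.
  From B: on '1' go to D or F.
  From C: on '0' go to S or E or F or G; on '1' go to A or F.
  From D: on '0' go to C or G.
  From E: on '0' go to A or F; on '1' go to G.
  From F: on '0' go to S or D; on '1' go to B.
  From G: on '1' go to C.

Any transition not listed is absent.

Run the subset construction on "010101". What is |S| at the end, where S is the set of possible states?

Start in {S}.
Read '0': S→{A, B, D}; now {A, B, D}.
Read '1': A→{S, E, F}, B→{D, F}, D→∅; now {S, D, E, F}.
Read '0': S→{A, B, D}, D→{C, G}, E→{A, F}, F→{S, D}; now {S, A, B, C, D, F, G}.
Read '1': S→{B, C}, A→{S, E, F}, B→{D, F}, C→{A, F}, D→∅, F→{B}, G→{C}; now {S, A, B, C, D, E, F}.
Read '0': S→{A, B, D}, A→{A, F}, B→∅, C→{S, E, F, G}, D→{C, G}, E→{A, F}, F→{S, D}; now {S, A, B, C, D, E, F, G}.
Read '1': S→{B, C}, A→{S, E, F}, B→{D, F}, C→{A, F}, D→∅, E→{G}, F→{B}, G→{C}; now {S, A, B, C, D, E, F, G}.
That set has 8 states.

8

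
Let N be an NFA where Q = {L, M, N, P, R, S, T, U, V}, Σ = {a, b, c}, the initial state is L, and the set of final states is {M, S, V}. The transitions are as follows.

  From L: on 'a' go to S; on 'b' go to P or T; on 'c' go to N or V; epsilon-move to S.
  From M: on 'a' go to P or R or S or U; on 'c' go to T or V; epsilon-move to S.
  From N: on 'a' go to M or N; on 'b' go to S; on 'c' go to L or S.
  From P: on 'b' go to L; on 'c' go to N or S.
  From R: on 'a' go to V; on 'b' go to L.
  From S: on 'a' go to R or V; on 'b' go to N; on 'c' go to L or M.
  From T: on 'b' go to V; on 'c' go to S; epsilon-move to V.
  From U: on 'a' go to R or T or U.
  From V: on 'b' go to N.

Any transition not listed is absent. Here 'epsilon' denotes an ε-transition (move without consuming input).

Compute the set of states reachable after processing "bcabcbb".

{L, N, S, V}

Start: ε-closure({L}) = {L, S}.
Read 'b': L→{P, T}, S→{N}; union {N, P, T}; ε-closure = {N, P, T, V}.
Read 'c': N→{L, S}, P→{N, S}, T→{S}, V→∅; now {L, N, S}.
Read 'a': L→{S}, N→{M, N}, S→{R, V}; now {M, N, R, S, V}.
Read 'b': M→∅, N→{S}, R→{L}, S→{N}, V→{N}; now {L, N, S}.
Read 'c': L→{N, V}, N→{L, S}, S→{L, M}; now {L, M, N, S, V}.
Read 'b': L→{P, T}, M→∅, N→{S}, S→{N}, V→{N}; union {N, P, S, T}; ε-closure = {N, P, S, T, V}.
Read 'b': N→{S}, P→{L}, S→{N}, T→{V}, V→{N}; now {L, N, S, V}.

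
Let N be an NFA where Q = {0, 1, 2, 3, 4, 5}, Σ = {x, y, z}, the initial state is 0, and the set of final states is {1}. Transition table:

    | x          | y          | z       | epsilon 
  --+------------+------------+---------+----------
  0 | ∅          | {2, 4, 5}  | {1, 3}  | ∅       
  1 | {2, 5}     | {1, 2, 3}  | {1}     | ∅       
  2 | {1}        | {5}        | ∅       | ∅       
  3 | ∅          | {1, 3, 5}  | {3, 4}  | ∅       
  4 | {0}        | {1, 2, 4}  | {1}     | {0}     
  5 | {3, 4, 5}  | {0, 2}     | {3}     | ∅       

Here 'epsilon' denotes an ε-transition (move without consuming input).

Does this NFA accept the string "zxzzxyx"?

Yes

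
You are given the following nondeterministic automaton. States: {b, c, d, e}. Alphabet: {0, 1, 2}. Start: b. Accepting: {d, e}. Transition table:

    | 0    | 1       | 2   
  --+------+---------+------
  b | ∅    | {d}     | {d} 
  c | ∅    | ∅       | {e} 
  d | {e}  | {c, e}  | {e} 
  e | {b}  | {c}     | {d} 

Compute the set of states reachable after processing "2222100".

∅

Start in {b}.
Read '2': {b} → {d}.
Read '2': {d} → {e}.
Read '2': {e} → {d}.
Read '2': {d} → {e}.
Read '1': {e} → {c}.
Read '0': {c} → ∅.
The set is empty and remains empty for the remaining 1 symbol.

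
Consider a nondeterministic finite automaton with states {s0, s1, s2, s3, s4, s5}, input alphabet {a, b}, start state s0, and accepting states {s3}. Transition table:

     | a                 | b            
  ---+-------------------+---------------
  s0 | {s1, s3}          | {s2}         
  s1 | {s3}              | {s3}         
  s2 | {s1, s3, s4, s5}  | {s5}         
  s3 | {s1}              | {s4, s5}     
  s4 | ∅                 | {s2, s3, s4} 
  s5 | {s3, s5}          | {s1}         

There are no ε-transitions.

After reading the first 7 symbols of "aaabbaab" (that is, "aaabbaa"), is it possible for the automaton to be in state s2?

No

Start in {s0}.
Read 'a': s0→{s1, s3}; now {s1, s3}.
Read 'a': s1→{s3}, s3→{s1}; now {s1, s3}.
Read 'a': s1→{s3}, s3→{s1}; now {s1, s3}.
Read 'b': s1→{s3}, s3→{s4, s5}; now {s3, s4, s5}.
Read 'b': s3→{s4, s5}, s4→{s2, s3, s4}, s5→{s1}; now {s1, s2, s3, s4, s5}.
Read 'a': s1→{s3}, s2→{s1, s3, s4, s5}, s3→{s1}, s4→∅, s5→{s3, s5}; now {s1, s3, s4, s5}.
Read 'a': s1→{s3}, s3→{s1}, s4→∅, s5→{s3, s5}; now {s1, s3, s5}.
State s2 is not in {s1, s3, s5}.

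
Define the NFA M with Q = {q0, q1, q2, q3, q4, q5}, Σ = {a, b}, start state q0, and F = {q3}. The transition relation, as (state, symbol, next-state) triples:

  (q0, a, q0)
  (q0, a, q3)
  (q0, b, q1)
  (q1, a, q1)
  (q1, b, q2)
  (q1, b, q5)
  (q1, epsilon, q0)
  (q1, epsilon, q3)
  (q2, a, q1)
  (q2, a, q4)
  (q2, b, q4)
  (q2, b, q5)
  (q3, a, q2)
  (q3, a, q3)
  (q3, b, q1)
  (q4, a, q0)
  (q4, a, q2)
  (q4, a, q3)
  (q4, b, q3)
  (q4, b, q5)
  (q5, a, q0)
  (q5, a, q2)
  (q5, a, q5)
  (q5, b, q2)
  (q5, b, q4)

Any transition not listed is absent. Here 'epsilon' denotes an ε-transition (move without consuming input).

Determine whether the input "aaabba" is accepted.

Yes

Start in {q0}.
Read 'a': q0→{q0, q3}; now {q0, q3}.
Read 'a': q0→{q0, q3}, q3→{q2, q3}; now {q0, q2, q3}.
Read 'a': q0→{q0, q3}, q2→{q1, q4}, q3→{q2, q3}; now {q0, q1, q2, q3, q4}.
Read 'b': q0→{q1}, q1→{q2, q5}, q2→{q4, q5}, q3→{q1}, q4→{q3, q5}; union {q1, q2, q3, q4, q5}; ε-closure = {q0, q1, q2, q3, q4, q5}.
Read 'b': q0→{q1}, q1→{q2, q5}, q2→{q4, q5}, q3→{q1}, q4→{q3, q5}, q5→{q2, q4}; union {q1, q2, q3, q4, q5}; ε-closure = {q0, q1, q2, q3, q4, q5}.
Read 'a': q0→{q0, q3}, q1→{q1}, q2→{q1, q4}, q3→{q2, q3}, q4→{q0, q2, q3}, q5→{q0, q2, q5}; now {q0, q1, q2, q3, q4, q5}.
The final set {q0, q1, q2, q3, q4, q5} contains the accepting state q3.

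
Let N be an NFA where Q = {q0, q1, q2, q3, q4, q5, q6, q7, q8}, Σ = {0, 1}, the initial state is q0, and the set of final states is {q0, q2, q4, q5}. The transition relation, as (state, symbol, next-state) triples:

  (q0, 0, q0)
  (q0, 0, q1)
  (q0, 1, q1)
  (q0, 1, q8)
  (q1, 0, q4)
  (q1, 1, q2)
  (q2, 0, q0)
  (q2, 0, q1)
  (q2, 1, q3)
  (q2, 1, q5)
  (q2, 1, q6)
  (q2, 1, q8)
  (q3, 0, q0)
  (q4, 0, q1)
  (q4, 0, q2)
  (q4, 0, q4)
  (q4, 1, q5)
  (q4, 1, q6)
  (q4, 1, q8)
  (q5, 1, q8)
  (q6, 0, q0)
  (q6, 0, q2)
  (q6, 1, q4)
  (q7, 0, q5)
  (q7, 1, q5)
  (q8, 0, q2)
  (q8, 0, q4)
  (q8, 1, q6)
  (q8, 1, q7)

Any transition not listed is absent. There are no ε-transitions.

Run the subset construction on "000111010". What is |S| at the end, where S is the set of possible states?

Start in {q0}.
Read '0': {q0} → {q0, q1}.
Read '0': {q0, q1} → {q0, q1, q4}.
Read '0': {q0, q1, q4} → {q0, q1, q2, q4}.
Read '1': {q0, q1, q2, q4} → {q1, q2, q3, q5, q6, q8}.
Read '1': {q1, q2, q3, q5, q6, q8} → {q2, q3, q4, q5, q6, q7, q8}.
Read '1': {q2, q3, q4, q5, q6, q7, q8} → {q3, q4, q5, q6, q7, q8}.
Read '0': {q3, q4, q5, q6, q7, q8} → {q0, q1, q2, q4, q5}.
Read '1': {q0, q1, q2, q4, q5} → {q1, q2, q3, q5, q6, q8}.
Read '0': {q1, q2, q3, q5, q6, q8} → {q0, q1, q2, q4}.
That set has 4 states.

4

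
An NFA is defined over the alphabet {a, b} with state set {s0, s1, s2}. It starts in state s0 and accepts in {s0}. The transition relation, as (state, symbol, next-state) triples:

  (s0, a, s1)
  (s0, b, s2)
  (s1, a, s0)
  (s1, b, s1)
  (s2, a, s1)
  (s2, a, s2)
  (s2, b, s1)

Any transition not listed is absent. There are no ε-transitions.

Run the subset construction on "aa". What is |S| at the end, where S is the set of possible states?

Start in {s0}.
Read 'a': s0→{s1}; now {s1}.
Read 'a': s1→{s0}; now {s0}.
That set has 1 state.

1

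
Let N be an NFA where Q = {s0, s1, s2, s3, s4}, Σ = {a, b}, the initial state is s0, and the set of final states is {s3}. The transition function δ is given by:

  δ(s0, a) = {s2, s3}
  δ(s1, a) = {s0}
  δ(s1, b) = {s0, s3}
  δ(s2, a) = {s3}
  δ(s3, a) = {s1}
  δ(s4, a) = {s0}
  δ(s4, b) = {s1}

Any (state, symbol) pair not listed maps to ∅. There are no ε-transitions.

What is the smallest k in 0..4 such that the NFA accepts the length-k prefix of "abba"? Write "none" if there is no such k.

Start in {s0}.
Read 'a': s0→{s2, s3}; now {s2, s3}.
None of the earlier sets intersect F, but {s2, s3} does.

1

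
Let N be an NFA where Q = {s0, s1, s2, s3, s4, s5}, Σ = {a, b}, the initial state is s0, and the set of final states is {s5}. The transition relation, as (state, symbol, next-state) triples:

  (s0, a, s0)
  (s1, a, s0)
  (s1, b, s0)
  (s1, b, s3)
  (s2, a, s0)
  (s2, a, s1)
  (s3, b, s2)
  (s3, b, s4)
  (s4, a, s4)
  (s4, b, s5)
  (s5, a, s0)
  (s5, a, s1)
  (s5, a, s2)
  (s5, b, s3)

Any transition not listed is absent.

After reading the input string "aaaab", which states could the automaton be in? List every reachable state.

∅

Start in {s0}.
Read 'a': {s0} → {s0}.
Read 'a': {s0} → {s0}.
Read 'a': {s0} → {s0}.
Read 'a': {s0} → {s0}.
Read 'b': {s0} → ∅.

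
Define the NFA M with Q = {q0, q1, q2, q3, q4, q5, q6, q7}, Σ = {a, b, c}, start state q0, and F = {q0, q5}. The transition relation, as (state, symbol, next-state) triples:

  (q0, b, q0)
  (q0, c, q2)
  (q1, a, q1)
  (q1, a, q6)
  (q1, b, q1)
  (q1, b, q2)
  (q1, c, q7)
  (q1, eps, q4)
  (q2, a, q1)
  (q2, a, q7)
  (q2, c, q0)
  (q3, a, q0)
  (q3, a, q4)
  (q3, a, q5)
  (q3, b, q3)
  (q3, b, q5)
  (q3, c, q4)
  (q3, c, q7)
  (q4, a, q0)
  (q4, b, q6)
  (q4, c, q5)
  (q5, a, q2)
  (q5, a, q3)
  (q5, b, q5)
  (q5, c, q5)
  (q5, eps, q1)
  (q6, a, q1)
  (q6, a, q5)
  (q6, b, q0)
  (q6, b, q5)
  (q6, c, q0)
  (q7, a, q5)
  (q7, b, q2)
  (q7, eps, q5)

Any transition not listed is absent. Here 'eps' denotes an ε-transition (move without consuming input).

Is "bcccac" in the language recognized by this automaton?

Yes

Start in {q0}.
Read 'b': q0→{q0}; now {q0}.
Read 'c': q0→{q2}; now {q2}.
Read 'c': q2→{q0}; now {q0}.
Read 'c': q0→{q2}; now {q2}.
Read 'a': q2→{q1, q7}; union {q1, q7}; ε-closure = {q1, q4, q5, q7}.
Read 'c': q1→{q7}, q4→{q5}, q5→{q5}, q7→∅; union {q5, q7}; ε-closure = {q1, q4, q5, q7}.
The final set {q1, q4, q5, q7} contains the accepting state q5.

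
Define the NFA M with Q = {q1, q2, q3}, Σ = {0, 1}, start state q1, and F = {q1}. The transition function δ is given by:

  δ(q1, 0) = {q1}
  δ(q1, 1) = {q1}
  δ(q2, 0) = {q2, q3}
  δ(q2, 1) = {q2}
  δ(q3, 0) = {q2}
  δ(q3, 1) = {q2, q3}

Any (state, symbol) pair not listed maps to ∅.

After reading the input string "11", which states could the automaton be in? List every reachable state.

{q1}

Start in {q1}.
Read '1': {q1} → {q1}.
Read '1': {q1} → {q1}.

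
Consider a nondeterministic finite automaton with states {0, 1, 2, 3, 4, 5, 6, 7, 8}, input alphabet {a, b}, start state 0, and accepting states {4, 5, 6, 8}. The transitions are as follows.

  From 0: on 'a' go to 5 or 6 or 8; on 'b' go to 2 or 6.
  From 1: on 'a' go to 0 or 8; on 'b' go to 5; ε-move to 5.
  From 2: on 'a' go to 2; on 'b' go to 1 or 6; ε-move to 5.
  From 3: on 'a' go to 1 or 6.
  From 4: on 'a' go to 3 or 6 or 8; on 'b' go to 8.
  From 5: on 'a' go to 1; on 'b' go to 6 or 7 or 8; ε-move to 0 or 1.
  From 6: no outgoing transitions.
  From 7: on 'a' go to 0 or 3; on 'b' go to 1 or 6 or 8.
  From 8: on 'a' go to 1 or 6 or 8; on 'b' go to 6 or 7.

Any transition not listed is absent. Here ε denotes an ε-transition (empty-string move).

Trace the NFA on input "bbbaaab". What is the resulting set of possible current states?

{0, 1, 2, 5, 6, 7, 8}

Start in {0}.
Read 'b': 0→{2, 6}; union {2, 6}; ε-closure = {0, 1, 2, 5, 6}.
Read 'b': 0→{2, 6}, 1→{5}, 2→{1, 6}, 5→{6, 7, 8}, 6→∅; union {1, 2, 5, 6, 7, 8}; ε-closure = {0, 1, 2, 5, 6, 7, 8}.
Read 'b': 0→{2, 6}, 1→{5}, 2→{1, 6}, 5→{6, 7, 8}, 6→∅, 7→{1, 6, 8}, 8→{6, 7}; union {1, 2, 5, 6, 7, 8}; ε-closure = {0, 1, 2, 5, 6, 7, 8}.
Read 'a': 0→{5, 6, 8}, 1→{0, 8}, 2→{2}, 5→{1}, 6→∅, 7→{0, 3}, 8→{1, 6, 8}; now {0, 1, 2, 3, 5, 6, 8}.
Read 'a': 0→{5, 6, 8}, 1→{0, 8}, 2→{2}, 3→{1, 6}, 5→{1}, 6→∅, 8→{1, 6, 8}; now {0, 1, 2, 5, 6, 8}.
Read 'a': 0→{5, 6, 8}, 1→{0, 8}, 2→{2}, 5→{1}, 6→∅, 8→{1, 6, 8}; now {0, 1, 2, 5, 6, 8}.
Read 'b': 0→{2, 6}, 1→{5}, 2→{1, 6}, 5→{6, 7, 8}, 6→∅, 8→{6, 7}; union {1, 2, 5, 6, 7, 8}; ε-closure = {0, 1, 2, 5, 6, 7, 8}.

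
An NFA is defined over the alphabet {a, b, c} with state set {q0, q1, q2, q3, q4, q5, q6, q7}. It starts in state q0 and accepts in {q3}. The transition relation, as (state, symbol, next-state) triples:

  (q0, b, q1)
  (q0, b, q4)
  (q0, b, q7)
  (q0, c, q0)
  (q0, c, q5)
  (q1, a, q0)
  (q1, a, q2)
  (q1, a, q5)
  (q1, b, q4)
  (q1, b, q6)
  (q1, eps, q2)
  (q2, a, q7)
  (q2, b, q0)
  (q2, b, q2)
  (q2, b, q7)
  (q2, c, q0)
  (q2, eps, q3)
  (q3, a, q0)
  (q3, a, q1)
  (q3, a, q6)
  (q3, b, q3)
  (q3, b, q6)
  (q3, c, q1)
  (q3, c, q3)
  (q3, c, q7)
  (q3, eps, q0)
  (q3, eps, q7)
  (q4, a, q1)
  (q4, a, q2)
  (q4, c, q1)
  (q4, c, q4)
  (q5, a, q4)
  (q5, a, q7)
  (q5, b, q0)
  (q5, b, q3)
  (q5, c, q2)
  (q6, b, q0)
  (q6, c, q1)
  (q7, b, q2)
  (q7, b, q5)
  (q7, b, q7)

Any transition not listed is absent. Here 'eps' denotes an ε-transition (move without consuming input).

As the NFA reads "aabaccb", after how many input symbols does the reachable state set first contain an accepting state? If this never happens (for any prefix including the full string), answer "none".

Start in {q0}.
Read 'a': q0→∅; now ∅.
The set is empty and remains empty for the remaining 6 symbols.
No reachable set along the way intersects F.

none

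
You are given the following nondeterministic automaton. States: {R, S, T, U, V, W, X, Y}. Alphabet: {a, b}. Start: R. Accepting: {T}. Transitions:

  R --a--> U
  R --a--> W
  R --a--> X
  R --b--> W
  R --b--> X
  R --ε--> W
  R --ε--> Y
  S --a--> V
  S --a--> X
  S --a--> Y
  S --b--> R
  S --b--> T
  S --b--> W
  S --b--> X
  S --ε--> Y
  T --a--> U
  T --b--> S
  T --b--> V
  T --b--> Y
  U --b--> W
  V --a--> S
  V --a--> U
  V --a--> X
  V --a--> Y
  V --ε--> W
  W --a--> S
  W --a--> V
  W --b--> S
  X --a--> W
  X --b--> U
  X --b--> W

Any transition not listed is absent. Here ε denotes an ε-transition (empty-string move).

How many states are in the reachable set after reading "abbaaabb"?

8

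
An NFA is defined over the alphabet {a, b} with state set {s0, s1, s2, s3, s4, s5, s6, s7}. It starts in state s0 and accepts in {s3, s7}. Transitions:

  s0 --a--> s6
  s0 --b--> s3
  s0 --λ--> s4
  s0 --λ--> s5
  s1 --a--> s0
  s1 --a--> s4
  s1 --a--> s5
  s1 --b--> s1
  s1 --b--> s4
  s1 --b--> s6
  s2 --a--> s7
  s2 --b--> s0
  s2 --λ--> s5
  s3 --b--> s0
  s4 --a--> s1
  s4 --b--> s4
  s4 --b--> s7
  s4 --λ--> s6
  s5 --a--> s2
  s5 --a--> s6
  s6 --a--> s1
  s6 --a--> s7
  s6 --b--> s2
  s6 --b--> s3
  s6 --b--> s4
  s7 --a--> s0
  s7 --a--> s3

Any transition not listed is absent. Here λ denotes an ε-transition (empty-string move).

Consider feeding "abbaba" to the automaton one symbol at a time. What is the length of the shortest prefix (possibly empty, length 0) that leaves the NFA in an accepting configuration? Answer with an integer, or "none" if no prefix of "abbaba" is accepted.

1

Start: ε-closure({s0}) = {s0, s4, s5, s6}.
Read 'a': s0→{s6}, s4→{s1}, s5→{s2, s6}, s6→{s1, s7}; union {s1, s2, s6, s7}; ε-closure = {s1, s2, s5, s6, s7}.
None of the earlier sets intersect F, but {s1, s2, s5, s6, s7} does.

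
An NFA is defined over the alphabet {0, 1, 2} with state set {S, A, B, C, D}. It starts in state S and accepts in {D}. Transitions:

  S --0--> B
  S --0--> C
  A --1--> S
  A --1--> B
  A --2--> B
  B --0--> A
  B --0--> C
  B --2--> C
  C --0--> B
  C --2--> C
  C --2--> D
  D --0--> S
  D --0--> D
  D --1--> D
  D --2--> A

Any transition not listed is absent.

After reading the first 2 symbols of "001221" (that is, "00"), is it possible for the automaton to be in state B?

Start in {S}.
Read '0': S→{B, C}; now {B, C}.
Read '0': B→{A, C}, C→{B}; now {A, B, C}.
State B is in {A, B, C}.

Yes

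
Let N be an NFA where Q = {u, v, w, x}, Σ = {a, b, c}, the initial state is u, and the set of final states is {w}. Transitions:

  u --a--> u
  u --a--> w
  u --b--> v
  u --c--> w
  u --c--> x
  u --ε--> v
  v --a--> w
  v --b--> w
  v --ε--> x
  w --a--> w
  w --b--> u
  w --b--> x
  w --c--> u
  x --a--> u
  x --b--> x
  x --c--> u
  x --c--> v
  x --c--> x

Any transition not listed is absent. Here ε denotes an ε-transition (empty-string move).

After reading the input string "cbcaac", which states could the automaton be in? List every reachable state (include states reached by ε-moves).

Start: ε-closure({u}) = {u, v, x}.
Read 'c': u→{w, x}, v→∅, x→{u, v, x}; now {u, v, w, x}.
Read 'b': u→{v}, v→{w}, w→{u, x}, x→{x}; now {u, v, w, x}.
Read 'c': u→{w, x}, v→∅, w→{u}, x→{u, v, x}; now {u, v, w, x}.
Read 'a': u→{u, w}, v→{w}, w→{w}, x→{u}; union {u, w}; ε-closure = {u, v, w, x}.
Read 'a': u→{u, w}, v→{w}, w→{w}, x→{u}; union {u, w}; ε-closure = {u, v, w, x}.
Read 'c': u→{w, x}, v→∅, w→{u}, x→{u, v, x}; now {u, v, w, x}.

{u, v, w, x}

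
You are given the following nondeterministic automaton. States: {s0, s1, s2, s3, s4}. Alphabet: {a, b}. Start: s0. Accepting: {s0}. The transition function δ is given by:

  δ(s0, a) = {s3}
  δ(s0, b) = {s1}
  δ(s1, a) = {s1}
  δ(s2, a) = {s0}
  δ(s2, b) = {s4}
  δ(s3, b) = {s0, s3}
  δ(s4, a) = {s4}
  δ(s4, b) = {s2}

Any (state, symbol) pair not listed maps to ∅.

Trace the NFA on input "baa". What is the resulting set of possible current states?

{s1}

Start in {s0}.
Read 'b': s0→{s1}; now {s1}.
Read 'a': s1→{s1}; now {s1}.
Read 'a': s1→{s1}; now {s1}.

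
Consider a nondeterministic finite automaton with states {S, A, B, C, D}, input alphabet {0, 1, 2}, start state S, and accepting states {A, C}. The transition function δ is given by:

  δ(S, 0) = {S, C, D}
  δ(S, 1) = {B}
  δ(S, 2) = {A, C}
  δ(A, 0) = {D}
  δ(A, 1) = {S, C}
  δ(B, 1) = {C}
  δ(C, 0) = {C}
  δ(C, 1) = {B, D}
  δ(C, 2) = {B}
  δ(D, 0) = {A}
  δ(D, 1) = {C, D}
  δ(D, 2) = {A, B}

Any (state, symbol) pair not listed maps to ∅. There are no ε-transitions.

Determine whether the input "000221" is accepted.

Yes

Start in {S}.
Read '0': {S} → {S, C, D}.
Read '0': {S, C, D} → {S, A, C, D}.
Read '0': {S, A, C, D} → {S, A, C, D}.
Read '2': {S, A, C, D} → {A, B, C}.
Read '2': {A, B, C} → {B}.
Read '1': {B} → {C}.
The final set {C} contains the accepting state C.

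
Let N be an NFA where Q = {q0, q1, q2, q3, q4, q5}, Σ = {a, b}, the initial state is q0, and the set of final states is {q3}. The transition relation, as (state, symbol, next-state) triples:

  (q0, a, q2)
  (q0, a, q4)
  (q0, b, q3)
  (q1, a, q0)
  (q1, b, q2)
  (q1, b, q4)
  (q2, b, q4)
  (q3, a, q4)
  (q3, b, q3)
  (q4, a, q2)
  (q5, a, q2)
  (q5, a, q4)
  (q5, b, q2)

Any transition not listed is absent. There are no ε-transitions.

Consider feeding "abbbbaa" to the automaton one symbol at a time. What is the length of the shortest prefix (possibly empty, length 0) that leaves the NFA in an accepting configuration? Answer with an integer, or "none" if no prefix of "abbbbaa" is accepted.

none

Start in {q0}.
Read 'a': {q0} → {q2, q4}.
Read 'b': {q2, q4} → {q4}.
Read 'b': {q4} → ∅.
The set is empty and remains empty for the remaining 4 symbols.
No reachable set along the way intersects F.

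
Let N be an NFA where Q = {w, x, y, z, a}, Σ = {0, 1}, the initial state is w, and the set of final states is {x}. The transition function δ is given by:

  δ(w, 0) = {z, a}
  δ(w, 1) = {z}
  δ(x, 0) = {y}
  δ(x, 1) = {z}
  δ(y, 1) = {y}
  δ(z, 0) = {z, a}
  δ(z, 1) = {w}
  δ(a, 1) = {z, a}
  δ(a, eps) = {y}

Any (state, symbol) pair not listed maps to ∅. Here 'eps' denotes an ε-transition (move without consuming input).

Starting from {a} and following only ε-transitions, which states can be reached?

{y, a}

Begin with {a}.
ε-move a → y; add y.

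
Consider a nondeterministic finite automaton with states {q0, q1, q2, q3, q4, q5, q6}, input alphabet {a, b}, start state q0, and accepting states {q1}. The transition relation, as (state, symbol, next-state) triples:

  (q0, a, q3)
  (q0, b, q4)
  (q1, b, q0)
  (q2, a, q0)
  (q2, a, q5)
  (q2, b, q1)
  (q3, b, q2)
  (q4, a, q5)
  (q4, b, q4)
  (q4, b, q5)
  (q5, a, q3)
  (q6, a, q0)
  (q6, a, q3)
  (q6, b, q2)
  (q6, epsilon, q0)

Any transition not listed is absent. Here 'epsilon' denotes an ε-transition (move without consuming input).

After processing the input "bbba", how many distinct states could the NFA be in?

2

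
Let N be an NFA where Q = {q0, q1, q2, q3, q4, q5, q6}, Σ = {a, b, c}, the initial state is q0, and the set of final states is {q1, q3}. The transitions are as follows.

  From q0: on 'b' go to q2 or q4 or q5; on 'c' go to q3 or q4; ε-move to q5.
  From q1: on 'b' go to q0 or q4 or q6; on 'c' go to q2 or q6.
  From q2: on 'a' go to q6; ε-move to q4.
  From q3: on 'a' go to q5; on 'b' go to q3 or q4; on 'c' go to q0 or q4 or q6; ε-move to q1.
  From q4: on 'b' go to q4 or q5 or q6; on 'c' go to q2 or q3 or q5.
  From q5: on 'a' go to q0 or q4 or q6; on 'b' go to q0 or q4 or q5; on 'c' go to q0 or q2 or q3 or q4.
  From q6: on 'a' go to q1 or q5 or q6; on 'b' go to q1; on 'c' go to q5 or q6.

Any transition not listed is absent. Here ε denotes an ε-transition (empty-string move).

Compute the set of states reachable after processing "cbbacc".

{q0, q1, q2, q3, q4, q5, q6}

Start: ε-closure({q0}) = {q0, q5}.
Read 'c': q0→{q3, q4}, q5→{q0, q2, q3, q4}; union {q0, q2, q3, q4}; ε-closure = {q0, q1, q2, q3, q4, q5}.
Read 'b': q0→{q2, q4, q5}, q1→{q0, q4, q6}, q2→∅, q3→{q3, q4}, q4→{q4, q5, q6}, q5→{q0, q4, q5}; union {q0, q2, q3, q4, q5, q6}; ε-closure = {q0, q1, q2, q3, q4, q5, q6}.
Read 'b': q0→{q2, q4, q5}, q1→{q0, q4, q6}, q2→∅, q3→{q3, q4}, q4→{q4, q5, q6}, q5→{q0, q4, q5}, q6→{q1}; now {q0, q1, q2, q3, q4, q5, q6}.
Read 'a': q0→∅, q1→∅, q2→{q6}, q3→{q5}, q4→∅, q5→{q0, q4, q6}, q6→{q1, q5, q6}; now {q0, q1, q4, q5, q6}.
Read 'c': q0→{q3, q4}, q1→{q2, q6}, q4→{q2, q3, q5}, q5→{q0, q2, q3, q4}, q6→{q5, q6}; union {q0, q2, q3, q4, q5, q6}; ε-closure = {q0, q1, q2, q3, q4, q5, q6}.
Read 'c': q0→{q3, q4}, q1→{q2, q6}, q2→∅, q3→{q0, q4, q6}, q4→{q2, q3, q5}, q5→{q0, q2, q3, q4}, q6→{q5, q6}; union {q0, q2, q3, q4, q5, q6}; ε-closure = {q0, q1, q2, q3, q4, q5, q6}.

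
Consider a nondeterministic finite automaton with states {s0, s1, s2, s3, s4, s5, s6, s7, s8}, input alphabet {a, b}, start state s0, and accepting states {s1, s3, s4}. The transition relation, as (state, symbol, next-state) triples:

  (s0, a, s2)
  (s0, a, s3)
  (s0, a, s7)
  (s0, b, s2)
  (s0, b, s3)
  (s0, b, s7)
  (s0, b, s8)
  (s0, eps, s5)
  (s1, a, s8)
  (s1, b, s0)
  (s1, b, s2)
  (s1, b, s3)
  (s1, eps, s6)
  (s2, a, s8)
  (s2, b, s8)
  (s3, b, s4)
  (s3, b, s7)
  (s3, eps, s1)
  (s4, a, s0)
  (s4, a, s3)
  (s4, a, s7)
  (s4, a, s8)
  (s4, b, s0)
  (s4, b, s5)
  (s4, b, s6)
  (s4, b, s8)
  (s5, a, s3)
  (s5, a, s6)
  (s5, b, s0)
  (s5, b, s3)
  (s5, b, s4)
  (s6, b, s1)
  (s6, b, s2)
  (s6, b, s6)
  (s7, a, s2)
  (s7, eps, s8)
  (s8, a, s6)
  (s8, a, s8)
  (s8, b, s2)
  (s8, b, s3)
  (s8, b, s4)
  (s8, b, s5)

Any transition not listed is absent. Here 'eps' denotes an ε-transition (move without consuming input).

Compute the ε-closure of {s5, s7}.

Begin with {s5, s7}.
ε-move s7 → s8; add s8.

{s5, s7, s8}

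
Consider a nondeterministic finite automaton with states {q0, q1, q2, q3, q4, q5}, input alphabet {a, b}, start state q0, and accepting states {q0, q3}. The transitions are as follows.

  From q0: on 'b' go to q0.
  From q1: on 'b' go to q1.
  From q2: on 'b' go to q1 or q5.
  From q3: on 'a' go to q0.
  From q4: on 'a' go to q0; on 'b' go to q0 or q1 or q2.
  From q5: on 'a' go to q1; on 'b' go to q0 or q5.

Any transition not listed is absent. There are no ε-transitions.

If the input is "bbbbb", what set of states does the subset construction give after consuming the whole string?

Start in {q0}.
Read 'b': q0→{q0}; now {q0}.
Read 'b': q0→{q0}; now {q0}.
Read 'b': q0→{q0}; now {q0}.
Read 'b': q0→{q0}; now {q0}.
Read 'b': q0→{q0}; now {q0}.

{q0}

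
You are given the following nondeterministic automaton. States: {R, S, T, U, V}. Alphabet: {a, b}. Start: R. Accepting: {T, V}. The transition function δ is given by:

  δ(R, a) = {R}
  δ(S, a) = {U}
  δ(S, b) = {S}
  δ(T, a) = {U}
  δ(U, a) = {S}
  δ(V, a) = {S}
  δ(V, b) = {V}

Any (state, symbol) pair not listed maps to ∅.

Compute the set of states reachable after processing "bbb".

∅

Start in {R}.
Read 'b': R→∅; now ∅.
The set is empty and remains empty for the remaining 2 symbols.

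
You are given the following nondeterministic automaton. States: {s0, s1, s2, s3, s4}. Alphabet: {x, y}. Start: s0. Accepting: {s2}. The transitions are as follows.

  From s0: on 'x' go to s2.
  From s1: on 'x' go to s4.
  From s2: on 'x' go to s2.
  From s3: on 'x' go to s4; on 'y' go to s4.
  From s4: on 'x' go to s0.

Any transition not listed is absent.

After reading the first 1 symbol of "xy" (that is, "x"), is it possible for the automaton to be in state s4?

Start in {s0}.
Read 'x': s0→{s2}; now {s2}.
State s4 is not in {s2}.

No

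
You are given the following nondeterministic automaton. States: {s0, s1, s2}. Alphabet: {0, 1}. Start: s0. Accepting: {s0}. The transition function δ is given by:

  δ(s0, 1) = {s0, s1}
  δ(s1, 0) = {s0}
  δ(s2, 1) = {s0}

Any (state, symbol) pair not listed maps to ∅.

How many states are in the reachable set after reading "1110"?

1

Start in {s0}.
Read '1': s0→{s0, s1}; now {s0, s1}.
Read '1': s0→{s0, s1}, s1→∅; now {s0, s1}.
Read '1': s0→{s0, s1}, s1→∅; now {s0, s1}.
Read '0': s0→∅, s1→{s0}; now {s0}.
That set has 1 state.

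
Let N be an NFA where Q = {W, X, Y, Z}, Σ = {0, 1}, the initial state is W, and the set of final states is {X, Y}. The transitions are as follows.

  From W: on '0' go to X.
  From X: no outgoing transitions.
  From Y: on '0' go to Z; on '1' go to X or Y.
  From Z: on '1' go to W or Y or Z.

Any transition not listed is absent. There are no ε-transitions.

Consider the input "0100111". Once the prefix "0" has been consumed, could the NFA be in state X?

Start in {W}.
Read '0': {W} → {X}.
State X is in {X}.

Yes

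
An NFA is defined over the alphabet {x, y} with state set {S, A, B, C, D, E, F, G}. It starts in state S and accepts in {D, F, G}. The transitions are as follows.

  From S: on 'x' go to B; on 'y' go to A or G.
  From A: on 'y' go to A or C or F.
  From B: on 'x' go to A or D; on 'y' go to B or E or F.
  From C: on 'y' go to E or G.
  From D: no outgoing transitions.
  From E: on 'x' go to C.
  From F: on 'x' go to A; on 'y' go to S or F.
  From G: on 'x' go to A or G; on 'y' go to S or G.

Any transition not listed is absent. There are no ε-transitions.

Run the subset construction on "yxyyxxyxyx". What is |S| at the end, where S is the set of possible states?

5

Start in {S}.
Read 'y': {S} → {A, G}.
Read 'x': {A, G} → {A, G}.
Read 'y': {A, G} → {S, A, C, F, G}.
Read 'y': {S, A, C, F, G} → {S, A, C, E, F, G}.
Read 'x': {S, A, C, E, F, G} → {A, B, C, G}.
Read 'x': {A, B, C, G} → {A, D, G}.
Read 'y': {A, D, G} → {S, A, C, F, G}.
Read 'x': {S, A, C, F, G} → {A, B, G}.
Read 'y': {A, B, G} → {S, A, B, C, E, F, G}.
Read 'x': {S, A, B, C, E, F, G} → {A, B, C, D, G}.
That set has 5 states.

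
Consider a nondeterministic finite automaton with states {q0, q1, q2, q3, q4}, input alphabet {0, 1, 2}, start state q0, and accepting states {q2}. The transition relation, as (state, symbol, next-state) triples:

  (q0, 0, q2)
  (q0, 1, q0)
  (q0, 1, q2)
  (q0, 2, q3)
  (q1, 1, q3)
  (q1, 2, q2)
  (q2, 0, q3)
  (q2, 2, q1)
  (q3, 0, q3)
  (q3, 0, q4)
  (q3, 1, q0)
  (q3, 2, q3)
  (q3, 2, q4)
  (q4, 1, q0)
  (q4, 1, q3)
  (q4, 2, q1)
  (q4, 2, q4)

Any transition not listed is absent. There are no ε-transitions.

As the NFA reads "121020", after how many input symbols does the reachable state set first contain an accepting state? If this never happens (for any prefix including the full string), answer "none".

1

Start in {q0}.
Read '1': q0→{q0, q2}; now {q0, q2}.
None of the earlier sets intersect F, but {q0, q2} does.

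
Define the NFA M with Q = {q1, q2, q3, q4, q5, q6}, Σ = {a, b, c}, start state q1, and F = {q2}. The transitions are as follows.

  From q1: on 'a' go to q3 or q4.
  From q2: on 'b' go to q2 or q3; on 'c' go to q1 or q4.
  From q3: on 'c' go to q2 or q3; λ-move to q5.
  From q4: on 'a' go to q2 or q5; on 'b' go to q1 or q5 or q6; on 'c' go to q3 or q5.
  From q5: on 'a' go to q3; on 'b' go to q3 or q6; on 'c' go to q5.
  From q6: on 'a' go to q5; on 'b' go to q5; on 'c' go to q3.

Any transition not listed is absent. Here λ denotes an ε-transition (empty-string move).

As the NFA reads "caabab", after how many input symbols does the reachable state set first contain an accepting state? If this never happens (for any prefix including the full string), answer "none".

none

Start in {q1}.
Read 'c': q1→∅; now ∅.
The set is empty and remains empty for the remaining 5 symbols.
No reachable set along the way intersects F.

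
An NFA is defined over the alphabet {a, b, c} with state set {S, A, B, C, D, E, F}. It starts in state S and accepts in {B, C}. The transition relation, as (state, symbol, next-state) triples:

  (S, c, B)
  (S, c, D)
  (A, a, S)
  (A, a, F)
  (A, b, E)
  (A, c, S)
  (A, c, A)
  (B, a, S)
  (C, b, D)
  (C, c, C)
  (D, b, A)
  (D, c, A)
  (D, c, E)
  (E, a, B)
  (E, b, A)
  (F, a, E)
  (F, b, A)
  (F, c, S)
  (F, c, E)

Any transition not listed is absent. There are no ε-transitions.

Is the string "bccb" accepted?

Start in {S}.
Read 'b': {S} → ∅.
The set is empty and remains empty for the remaining 3 symbols.
The final set ∅ contains no accepting state.

No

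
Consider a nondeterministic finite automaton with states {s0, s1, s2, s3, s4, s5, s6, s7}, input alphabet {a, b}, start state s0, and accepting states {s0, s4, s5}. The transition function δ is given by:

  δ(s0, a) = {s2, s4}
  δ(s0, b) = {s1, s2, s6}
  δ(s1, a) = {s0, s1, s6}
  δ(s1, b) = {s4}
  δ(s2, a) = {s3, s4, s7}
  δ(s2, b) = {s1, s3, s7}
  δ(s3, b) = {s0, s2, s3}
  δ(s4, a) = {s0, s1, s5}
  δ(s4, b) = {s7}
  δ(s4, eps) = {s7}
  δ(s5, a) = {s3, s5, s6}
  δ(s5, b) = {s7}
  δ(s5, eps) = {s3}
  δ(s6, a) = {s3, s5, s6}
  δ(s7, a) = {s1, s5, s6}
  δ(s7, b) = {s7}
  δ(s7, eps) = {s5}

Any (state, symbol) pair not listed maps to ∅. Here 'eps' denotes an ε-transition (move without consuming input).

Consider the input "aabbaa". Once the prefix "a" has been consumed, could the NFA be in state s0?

No

Start in {s0}.
Read 'a': s0→{s2, s4}; union {s2, s4}; ε-closure = {s2, s3, s4, s5, s7}.
State s0 is not in {s2, s3, s4, s5, s7}.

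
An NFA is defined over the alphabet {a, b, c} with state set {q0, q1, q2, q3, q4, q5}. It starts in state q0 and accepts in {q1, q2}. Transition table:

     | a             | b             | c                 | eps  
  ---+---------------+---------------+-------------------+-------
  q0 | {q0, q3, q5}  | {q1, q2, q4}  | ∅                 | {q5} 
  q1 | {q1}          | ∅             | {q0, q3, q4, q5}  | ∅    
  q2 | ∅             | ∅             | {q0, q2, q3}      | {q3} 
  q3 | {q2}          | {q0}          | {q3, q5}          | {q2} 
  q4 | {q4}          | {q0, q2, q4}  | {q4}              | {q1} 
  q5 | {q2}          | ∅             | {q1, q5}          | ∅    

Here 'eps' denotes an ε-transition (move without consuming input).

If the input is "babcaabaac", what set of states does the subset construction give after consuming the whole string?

{q0, q1, q2, q3, q4, q5}

Start: ε-closure({q0}) = {q0, q5}.
Read 'b': {q0, q5} → {q1, q2, q3, q4}.
Read 'a': {q1, q2, q3, q4} → {q1, q2, q3, q4}.
Read 'b': {q1, q2, q3, q4} → {q0, q1, q2, q3, q4, q5}.
Read 'c': {q0, q1, q2, q3, q4, q5} → {q0, q1, q2, q3, q4, q5}.
Read 'a': {q0, q1, q2, q3, q4, q5} → {q0, q1, q2, q3, q4, q5}.
Read 'a': {q0, q1, q2, q3, q4, q5} → {q0, q1, q2, q3, q4, q5}.
Read 'b': {q0, q1, q2, q3, q4, q5} → {q0, q1, q2, q3, q4, q5}.
Read 'a': {q0, q1, q2, q3, q4, q5} → {q0, q1, q2, q3, q4, q5}.
Read 'a': {q0, q1, q2, q3, q4, q5} → {q0, q1, q2, q3, q4, q5}.
Read 'c': {q0, q1, q2, q3, q4, q5} → {q0, q1, q2, q3, q4, q5}.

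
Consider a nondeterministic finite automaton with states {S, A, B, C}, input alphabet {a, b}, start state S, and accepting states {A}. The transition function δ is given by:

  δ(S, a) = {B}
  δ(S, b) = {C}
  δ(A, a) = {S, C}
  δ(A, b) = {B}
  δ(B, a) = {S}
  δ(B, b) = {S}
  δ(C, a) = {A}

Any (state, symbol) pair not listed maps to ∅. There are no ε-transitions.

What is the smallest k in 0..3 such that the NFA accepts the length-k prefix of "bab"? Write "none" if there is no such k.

2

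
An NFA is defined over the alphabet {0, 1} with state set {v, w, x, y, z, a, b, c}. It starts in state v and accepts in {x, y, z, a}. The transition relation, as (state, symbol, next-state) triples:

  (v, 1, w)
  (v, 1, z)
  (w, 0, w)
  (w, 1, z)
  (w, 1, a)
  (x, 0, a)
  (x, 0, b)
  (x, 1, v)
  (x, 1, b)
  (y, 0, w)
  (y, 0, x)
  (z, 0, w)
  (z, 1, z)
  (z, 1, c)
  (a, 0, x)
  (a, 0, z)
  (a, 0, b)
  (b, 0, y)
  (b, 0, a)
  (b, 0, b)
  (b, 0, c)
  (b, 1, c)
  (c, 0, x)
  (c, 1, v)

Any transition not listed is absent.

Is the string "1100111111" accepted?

Start in {v}.
Read '1': v→{w, z}; now {w, z}.
Read '1': w→{z, a}, z→{z, c}; now {z, a, c}.
Read '0': z→{w}, a→{x, z, b}, c→{x}; now {w, x, z, b}.
Read '0': w→{w}, x→{a, b}, z→{w}, b→{y, a, b, c}; now {w, y, a, b, c}.
Read '1': w→{z, a}, y→∅, a→∅, b→{c}, c→{v}; now {v, z, a, c}.
Read '1': v→{w, z}, z→{z, c}, a→∅, c→{v}; now {v, w, z, c}.
Read '1': v→{w, z}, w→{z, a}, z→{z, c}, c→{v}; now {v, w, z, a, c}.
Read '1': v→{w, z}, w→{z, a}, z→{z, c}, a→∅, c→{v}; now {v, w, z, a, c}.
Read '1': v→{w, z}, w→{z, a}, z→{z, c}, a→∅, c→{v}; now {v, w, z, a, c}.
Read '1': v→{w, z}, w→{z, a}, z→{z, c}, a→∅, c→{v}; now {v, w, z, a, c}.
The final set {v, w, z, a, c} contains the accepting states z, a.

Yes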